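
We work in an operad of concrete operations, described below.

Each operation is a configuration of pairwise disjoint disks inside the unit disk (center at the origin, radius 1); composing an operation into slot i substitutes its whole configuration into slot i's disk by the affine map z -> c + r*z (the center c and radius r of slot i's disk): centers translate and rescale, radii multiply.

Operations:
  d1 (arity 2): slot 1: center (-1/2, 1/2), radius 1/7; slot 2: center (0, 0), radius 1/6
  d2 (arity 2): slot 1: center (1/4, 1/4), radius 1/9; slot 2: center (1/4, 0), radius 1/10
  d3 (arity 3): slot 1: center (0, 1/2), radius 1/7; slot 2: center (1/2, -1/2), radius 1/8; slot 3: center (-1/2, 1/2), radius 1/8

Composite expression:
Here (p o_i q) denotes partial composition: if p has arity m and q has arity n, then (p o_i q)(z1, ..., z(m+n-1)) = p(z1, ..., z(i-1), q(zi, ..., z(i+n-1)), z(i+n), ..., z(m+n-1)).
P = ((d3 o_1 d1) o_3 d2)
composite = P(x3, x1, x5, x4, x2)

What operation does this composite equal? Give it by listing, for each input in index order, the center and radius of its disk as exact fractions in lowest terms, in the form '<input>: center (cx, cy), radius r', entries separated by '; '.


Follow each x-input down from d3: c' goes to c + r*c', radius to r*r'.
tracing x3 down its 2-map path: center (-1/14, 4/7), radius 1/49
tracing x1 down its 2-map path: center (0, 1/2), radius 1/42
tracing x5 down its 2-map path: center (17/32, -15/32), radius 1/72
tracing x4 down its 2-map path: center (17/32, -1/2), radius 1/80
tracing x2 down its 1-map path: center (-1/2, 1/2), radius 1/8

x1: center (0, 1/2), radius 1/42; x2: center (-1/2, 1/2), radius 1/8; x3: center (-1/14, 4/7), radius 1/49; x4: center (17/32, -1/2), radius 1/80; x5: center (17/32, -15/32), radius 1/72


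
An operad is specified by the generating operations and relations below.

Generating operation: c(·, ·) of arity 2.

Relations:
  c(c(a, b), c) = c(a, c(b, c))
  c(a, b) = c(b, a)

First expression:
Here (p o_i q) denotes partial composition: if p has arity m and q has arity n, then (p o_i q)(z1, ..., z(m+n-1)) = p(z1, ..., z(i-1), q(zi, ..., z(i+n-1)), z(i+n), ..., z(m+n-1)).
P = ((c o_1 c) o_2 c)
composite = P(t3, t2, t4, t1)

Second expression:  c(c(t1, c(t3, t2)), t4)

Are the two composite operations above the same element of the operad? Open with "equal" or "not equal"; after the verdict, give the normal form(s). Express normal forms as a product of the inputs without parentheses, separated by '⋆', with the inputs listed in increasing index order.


In normal form, the first expression is t1 ⋆ t2 ⋆ t3 ⋆ t4
In normal form, the second expression is t1 ⋆ t2 ⋆ t3 ⋆ t4
One common form — equal.

equal; both compose to t1 ⋆ t2 ⋆ t3 ⋆ t4


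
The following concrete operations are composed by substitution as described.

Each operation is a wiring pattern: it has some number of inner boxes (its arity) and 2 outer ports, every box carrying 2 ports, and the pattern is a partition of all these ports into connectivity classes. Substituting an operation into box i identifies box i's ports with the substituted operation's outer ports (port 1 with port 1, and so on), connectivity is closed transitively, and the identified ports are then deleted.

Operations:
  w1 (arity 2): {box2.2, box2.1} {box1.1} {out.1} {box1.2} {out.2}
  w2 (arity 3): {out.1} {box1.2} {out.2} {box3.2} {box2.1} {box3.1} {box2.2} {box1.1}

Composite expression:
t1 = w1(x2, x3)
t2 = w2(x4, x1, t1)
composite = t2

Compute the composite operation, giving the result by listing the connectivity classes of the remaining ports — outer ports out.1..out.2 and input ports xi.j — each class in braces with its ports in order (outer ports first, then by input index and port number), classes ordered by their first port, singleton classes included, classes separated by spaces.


Reachability decides: close wires over w2-identified ports.
w1 over (x2, x3) gives {out.1} {out.2} {x2.1} {x2.2} {x3.1, x3.2}, out.j being that stage's outer ports
w2 over (x4, x1, x2, x3) gives {out.1} {out.2} {x1.1} {x1.2} {x2.1} {x2.2} {x3.1, x3.2} {x4.1} {x4.2}, out.j being that stage's outer ports

{out.1} {out.2} {x1.1} {x1.2} {x2.1} {x2.2} {x3.1, x3.2} {x4.1} {x4.2}


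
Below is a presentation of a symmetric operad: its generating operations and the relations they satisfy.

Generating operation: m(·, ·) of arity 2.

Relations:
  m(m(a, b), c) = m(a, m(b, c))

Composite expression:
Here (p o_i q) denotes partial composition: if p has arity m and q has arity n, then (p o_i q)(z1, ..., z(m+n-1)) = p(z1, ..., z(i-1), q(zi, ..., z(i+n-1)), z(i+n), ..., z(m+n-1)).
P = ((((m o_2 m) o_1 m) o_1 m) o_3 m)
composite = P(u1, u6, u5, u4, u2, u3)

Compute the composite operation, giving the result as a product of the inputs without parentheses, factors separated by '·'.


u1 · u6 · u5 · u4 · u2 · u3

The m-tree's shape is irrelevant; the u-reading-order decides.
m(u1, u6) linearizes to u1 · u6
m(u5, u4) linearizes to u5 · u4
m(m(u1, u6), m(u5, u4)) linearizes to u1 · u6 · u5 · u4
m(u2, u3) linearizes to u2 · u3
m(m(m(u1, u6), m(u5, u4)), m(u2, u3)) linearizes to u1 · u6 · u5 · u4 · u2 · u3


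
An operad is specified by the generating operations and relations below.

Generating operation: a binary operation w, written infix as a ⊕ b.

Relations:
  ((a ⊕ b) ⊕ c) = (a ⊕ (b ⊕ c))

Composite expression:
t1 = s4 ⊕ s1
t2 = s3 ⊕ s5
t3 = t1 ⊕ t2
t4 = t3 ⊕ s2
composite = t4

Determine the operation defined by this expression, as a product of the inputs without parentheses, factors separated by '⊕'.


All parenthesizations of w agree; list the s-inputs left to right.
(s4 ⊕ s1) flattens to s4 ⊕ s1
(s3 ⊕ s5) flattens to s3 ⊕ s5
((s4 ⊕ s1) ⊕ (s3 ⊕ s5)) flattens to s4 ⊕ s1 ⊕ s3 ⊕ s5
(((s4 ⊕ s1) ⊕ (s3 ⊕ s5)) ⊕ s2) flattens to s4 ⊕ s1 ⊕ s3 ⊕ s5 ⊕ s2

s4 ⊕ s1 ⊕ s3 ⊕ s5 ⊕ s2


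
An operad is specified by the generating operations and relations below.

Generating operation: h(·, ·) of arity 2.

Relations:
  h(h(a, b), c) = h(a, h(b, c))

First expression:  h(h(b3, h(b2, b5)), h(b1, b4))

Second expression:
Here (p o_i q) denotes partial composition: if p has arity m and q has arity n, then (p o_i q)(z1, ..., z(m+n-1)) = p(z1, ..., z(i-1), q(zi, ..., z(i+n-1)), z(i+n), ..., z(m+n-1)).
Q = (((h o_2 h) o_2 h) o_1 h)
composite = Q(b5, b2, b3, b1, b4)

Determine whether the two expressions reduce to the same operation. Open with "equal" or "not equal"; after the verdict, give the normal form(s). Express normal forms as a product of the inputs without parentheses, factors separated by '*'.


The first composite normalizes to b3 * b2 * b5 * b1 * b4
The second composite normalizes to b5 * b2 * b3 * b1 * b4
No match — not equal.

not equal; the first gives b3 * b2 * b5 * b1 * b4 and the second b5 * b2 * b3 * b1 * b4


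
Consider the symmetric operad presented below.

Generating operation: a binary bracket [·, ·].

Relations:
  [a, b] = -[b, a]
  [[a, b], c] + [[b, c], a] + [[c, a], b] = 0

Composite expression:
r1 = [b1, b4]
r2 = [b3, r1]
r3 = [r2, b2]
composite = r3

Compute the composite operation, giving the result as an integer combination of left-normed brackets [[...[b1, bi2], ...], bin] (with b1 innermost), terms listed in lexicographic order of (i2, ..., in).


-[[[b1, b4], b3], b2]

Left-normed coefficients sit on the b1-initial expansion words.
Composite bracket: [[b3, [b1, b4]], b2]
The bracket unfolds into 8 signed words via [a, b] = ab - ba (2^3 = 8).
The b1-initial words carry the normal form:
  sign of b1b4b3b2 is -1, so it contributes -[[[b1, b4], b3], b2]


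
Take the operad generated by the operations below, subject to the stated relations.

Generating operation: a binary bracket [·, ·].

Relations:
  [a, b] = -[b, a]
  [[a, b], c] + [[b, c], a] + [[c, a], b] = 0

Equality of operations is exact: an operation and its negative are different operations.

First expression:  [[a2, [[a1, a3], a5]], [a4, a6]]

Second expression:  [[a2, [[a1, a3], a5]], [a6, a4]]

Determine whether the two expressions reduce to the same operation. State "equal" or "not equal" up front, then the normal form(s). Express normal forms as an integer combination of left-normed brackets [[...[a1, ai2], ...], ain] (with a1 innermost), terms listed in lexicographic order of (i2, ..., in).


Normal form of the first expression: -[[[[[a1, a3], a5], a2], a4], a6] + [[[[[a1, a3], a5], a2], a6], a4]
Normal form of the second expression: [[[[[a1, a3], a5], a2], a4], a6] - [[[[[a1, a3], a5], a2], a6], a4]
No match — not equal.

not equal; first: -[[[[[a1, a3], a5], a2], a4], a6] + [[[[[a1, a3], a5], a2], a6], a4]; second: [[[[[a1, a3], a5], a2], a4], a6] - [[[[[a1, a3], a5], a2], a6], a4]


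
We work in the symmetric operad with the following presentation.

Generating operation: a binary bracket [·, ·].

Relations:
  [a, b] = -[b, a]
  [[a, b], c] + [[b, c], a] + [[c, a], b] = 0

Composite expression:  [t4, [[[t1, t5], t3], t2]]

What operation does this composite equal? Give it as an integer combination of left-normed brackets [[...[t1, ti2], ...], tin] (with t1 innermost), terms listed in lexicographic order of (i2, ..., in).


-[[[[t1, t5], t3], t2], t4]

Skip Jacobi rewriting: expand, keep t1-initial words, read off terms.
Composite bracket: [t4, [[[t1, t5], t3], t2]]
Applying ab - ba throughout gives 16 signed words (2^4 = 16).
Words beginning with t1 determine it all:
  word t1t5t3t2t4 has sign -1, contributing -[[[[t1, t5], t3], t2], t4]


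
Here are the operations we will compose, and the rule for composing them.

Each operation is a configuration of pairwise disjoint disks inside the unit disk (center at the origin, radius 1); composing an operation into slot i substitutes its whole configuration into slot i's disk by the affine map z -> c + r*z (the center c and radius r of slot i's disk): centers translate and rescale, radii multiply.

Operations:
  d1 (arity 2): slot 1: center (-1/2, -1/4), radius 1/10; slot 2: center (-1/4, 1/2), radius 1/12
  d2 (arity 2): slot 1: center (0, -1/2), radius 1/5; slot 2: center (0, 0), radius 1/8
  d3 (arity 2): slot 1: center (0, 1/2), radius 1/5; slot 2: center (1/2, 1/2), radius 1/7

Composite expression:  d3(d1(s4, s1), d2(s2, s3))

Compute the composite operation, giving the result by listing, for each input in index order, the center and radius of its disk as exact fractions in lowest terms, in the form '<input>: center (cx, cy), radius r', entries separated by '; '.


Each s-disk chains the slot maps above it in d3; radii multiply.
s4 passes through 2 substitutions, ending at center (-1/10, 9/20), radius 1/50
s1 passes through 2 substitutions, ending at center (-1/20, 3/5), radius 1/60
s2 passes through 2 substitutions, ending at center (1/2, 3/7), radius 1/35
s3 passes through 2 substitutions, ending at center (1/2, 1/2), radius 1/56

s1: center (-1/20, 3/5), radius 1/60; s2: center (1/2, 3/7), radius 1/35; s3: center (1/2, 1/2), radius 1/56; s4: center (-1/10, 9/20), radius 1/50


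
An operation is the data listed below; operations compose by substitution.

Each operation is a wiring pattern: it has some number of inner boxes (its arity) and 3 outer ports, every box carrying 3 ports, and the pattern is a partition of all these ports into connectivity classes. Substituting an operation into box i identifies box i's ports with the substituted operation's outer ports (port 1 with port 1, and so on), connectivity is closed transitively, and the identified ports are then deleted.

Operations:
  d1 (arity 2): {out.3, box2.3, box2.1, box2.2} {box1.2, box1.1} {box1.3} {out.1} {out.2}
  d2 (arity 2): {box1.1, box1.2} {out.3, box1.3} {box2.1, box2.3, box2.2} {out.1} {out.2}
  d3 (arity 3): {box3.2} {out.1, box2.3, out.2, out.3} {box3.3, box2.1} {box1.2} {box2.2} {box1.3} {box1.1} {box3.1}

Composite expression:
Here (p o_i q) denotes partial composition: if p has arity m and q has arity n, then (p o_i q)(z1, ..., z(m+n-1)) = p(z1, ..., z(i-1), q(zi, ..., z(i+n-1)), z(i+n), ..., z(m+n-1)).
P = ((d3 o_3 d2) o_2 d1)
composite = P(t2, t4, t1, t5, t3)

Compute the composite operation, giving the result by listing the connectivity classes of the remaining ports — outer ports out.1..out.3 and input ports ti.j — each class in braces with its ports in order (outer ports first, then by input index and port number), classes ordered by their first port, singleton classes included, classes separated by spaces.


Substituting into d3 glues patterns; closure does the rest.
through d1, on inputs (t4, t1): {out.1} {out.2} {out.3, t1.1, t1.2, t1.3} {t4.1, t4.2} {t4.3} (out.j = stage outer ports)
through d2, on inputs (t5, t3): {out.1} {out.2} {out.3, t5.3} {t3.1, t3.2, t3.3} {t5.1, t5.2} (out.j = stage outer ports)
through d3, on inputs (t2, t4, t1, t5, t3): {out.1, out.2, out.3, t1.1, t1.2, t1.3} {t2.1} {t2.2} {t2.3} {t3.1, t3.2, t3.3} {t4.1, t4.2} {t4.3} {t5.1, t5.2} {t5.3} (out.j = stage outer ports)

{out.1, out.2, out.3, t1.1, t1.2, t1.3} {t2.1} {t2.2} {t2.3} {t3.1, t3.2, t3.3} {t4.1, t4.2} {t4.3} {t5.1, t5.2} {t5.3}


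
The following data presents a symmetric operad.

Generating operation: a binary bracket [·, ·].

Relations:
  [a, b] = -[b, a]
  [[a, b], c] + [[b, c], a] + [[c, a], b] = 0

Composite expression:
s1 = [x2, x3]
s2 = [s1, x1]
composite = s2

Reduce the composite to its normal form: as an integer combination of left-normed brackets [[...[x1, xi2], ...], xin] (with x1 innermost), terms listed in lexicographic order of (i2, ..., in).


-[[x1, x2], x3] + [[x1, x3], x2]

Skip Jacobi rewriting: expand, keep x1-initial words, read off terms.
Composite bracket: [[x2, x3], x1]
Expanding via [a, b] = ab - ba: 4 signed words (2^2 = 4).
Collect the words opening with x1:
  x1x2x3 (sign -1) contributes -[[x1, x2], x3]
  x1x3x2 (sign +1) contributes +[[x1, x3], x2]


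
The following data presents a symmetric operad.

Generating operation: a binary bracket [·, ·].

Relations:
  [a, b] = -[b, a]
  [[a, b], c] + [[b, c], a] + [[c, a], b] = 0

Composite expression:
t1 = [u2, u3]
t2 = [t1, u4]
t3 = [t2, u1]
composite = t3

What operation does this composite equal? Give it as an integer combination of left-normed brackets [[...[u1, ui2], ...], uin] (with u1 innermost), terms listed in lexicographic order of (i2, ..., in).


-[[[u1, u2], u3], u4] + [[[u1, u3], u2], u4] + [[[u1, u4], u2], u3] - [[[u1, u4], u3], u2]

In the tensor algebra, words opening u1 carry the u1-anchored form.
Composite bracket: [[[u2, u3], u4], u1]
Under [a, b] = ab - ba we get 8 signed associative words (2^3 = 8).
Only words starting with u1 matter:
  from u1u2u3u4, sign -1: term -[[[u1, u2], u3], u4]
  from u1u3u2u4, sign +1: term +[[[u1, u3], u2], u4]
  from u1u4u2u3, sign +1: term +[[[u1, u4], u2], u3]
  from u1u4u3u2, sign -1: term -[[[u1, u4], u3], u2]


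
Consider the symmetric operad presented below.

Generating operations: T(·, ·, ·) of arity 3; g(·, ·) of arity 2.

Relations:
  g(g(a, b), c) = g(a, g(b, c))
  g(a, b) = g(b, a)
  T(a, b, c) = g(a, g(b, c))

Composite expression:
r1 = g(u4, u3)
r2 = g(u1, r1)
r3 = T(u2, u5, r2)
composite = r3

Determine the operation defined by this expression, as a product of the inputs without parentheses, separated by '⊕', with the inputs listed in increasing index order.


u1 ⊕ u2 ⊕ u3 ⊕ u4 ⊕ u5

Both nesting and order wash out for T; what remains is which u's occur.
g(u4, u3) spells out as u4 ⊕ u3
g(u1, g(u4, u3)) spells out as u1 ⊕ u4 ⊕ u3
T(u2, u5, g(u1, g(u4, u3))) spells out as u2 ⊕ u5 ⊕ u1 ⊕ u4 ⊕ u3
rearranged into index order: u1 ⊕ u2 ⊕ u3 ⊕ u4 ⊕ u5


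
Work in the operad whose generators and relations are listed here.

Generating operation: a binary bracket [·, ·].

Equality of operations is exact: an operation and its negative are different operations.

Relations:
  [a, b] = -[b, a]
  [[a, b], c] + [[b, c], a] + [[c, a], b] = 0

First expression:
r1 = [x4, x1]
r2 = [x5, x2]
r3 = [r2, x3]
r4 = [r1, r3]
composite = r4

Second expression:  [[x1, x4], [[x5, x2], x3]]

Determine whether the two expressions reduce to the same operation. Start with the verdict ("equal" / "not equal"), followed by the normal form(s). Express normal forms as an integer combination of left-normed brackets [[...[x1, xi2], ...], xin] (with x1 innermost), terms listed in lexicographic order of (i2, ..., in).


not equal; the first gives [[[[x1, x4], x2], x5], x3] - [[[[x1, x4], x3], x2], x5] + [[[[x1, x4], x3], x5], x2] - [[[[x1, x4], x5], x2], x3] and the second -[[[[x1, x4], x2], x5], x3] + [[[[x1, x4], x3], x2], x5] - [[[[x1, x4], x3], x5], x2] + [[[[x1, x4], x5], x2], x3]

In normal form, the first expression is [[[[x1, x4], x2], x5], x3] - [[[[x1, x4], x3], x2], x5] + [[[[x1, x4], x3], x5], x2] - [[[[x1, x4], x5], x2], x3]
In normal form, the second expression is -[[[[x1, x4], x2], x5], x3] + [[[[x1, x4], x3], x2], x5] - [[[[x1, x4], x3], x5], x2] + [[[[x1, x4], x5], x2], x3]
No match — not equal.


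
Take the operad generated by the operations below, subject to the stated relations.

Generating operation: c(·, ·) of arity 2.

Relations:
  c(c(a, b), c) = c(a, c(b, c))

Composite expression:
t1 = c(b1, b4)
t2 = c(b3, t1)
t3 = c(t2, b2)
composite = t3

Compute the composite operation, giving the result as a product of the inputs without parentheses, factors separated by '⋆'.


b3 ⋆ b1 ⋆ b4 ⋆ b2

Associativity of c dissolves the nesting; only the b-input order survives.
c(b1, b4) flattens to b1 ⋆ b4
c(b3, c(b1, b4)) flattens to b3 ⋆ b1 ⋆ b4
c(c(b3, c(b1, b4)), b2) flattens to b3 ⋆ b1 ⋆ b4 ⋆ b2


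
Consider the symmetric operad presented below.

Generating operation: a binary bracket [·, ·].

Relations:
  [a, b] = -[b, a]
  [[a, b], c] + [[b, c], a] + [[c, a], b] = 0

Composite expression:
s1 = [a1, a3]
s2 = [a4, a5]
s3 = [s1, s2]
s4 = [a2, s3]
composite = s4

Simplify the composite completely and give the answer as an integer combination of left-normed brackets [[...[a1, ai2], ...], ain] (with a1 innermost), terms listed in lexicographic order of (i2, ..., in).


-[[[[a1, a3], a4], a5], a2] + [[[[a1, a3], a5], a4], a2]


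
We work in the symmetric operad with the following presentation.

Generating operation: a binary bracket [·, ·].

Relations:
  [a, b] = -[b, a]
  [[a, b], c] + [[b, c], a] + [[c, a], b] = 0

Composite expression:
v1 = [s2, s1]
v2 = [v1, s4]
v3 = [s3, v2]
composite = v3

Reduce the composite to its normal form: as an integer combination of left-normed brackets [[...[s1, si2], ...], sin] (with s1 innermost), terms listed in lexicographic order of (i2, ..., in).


[[[s1, s2], s4], s3]

Antisymmetry and Jacobi reduce to s1-anchored left-normed brackets.
Composite bracket: [s3, [[s2, s1], s4]]
Under [a, b] = ab - ba we get 8 signed associative words (2^3 = 8).
Only words starting with s1 matter:
  word s1s2s4s3 has sign +1, contributing +[[[s1, s2], s4], s3]


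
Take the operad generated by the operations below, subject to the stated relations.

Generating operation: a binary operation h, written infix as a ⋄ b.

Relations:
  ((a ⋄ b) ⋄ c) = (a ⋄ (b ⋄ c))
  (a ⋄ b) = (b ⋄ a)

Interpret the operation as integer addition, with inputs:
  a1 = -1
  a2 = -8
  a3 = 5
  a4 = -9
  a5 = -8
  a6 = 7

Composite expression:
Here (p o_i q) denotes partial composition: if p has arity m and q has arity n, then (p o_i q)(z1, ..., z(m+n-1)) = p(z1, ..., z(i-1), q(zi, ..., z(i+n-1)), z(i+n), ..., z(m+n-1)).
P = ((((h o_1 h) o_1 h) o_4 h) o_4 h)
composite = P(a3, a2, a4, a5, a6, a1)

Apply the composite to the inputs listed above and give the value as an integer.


-14

(a3 ⋄ a2) = -3
((a3 ⋄ a2) ⋄ a4) = -12
(a5 ⋄ a6) = -1
((a5 ⋄ a6) ⋄ a1) = -2
(((a3 ⋄ a2) ⋄ a4) ⋄ ((a5 ⋄ a6) ⋄ a1)) = -14


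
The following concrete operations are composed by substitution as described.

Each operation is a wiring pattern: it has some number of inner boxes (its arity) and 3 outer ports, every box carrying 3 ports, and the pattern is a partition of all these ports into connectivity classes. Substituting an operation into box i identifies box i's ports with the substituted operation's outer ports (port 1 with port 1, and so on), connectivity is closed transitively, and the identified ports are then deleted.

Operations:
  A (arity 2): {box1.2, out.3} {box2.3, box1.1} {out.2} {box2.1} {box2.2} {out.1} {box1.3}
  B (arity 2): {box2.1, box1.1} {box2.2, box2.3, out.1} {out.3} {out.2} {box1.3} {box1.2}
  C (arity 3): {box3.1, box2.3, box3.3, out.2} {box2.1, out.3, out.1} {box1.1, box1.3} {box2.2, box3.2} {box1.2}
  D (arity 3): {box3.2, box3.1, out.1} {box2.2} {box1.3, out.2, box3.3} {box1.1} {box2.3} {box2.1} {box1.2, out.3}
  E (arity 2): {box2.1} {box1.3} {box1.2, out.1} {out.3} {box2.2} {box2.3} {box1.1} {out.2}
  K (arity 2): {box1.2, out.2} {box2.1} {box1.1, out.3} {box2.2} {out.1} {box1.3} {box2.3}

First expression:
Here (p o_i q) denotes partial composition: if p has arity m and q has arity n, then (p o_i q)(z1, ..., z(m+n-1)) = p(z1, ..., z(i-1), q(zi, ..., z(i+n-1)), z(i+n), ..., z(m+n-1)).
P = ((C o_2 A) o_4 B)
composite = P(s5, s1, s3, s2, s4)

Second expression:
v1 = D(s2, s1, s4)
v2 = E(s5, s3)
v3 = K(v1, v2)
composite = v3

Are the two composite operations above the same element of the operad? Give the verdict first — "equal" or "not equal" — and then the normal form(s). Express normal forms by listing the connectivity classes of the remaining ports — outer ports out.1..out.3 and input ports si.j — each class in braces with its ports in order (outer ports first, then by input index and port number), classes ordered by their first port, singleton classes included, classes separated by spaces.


The first expression, normalized: {out.1, out.3} {out.2, s1.2, s4.2, s4.3} {s1.1, s3.3} {s1.3} {s2.1, s4.1} {s2.2} {s2.3} {s3.1} {s3.2} {s5.1, s5.3} {s5.2}
The second expression, normalized: {out.1} {out.2, s2.3, s4.3} {out.3, s4.1, s4.2} {s1.1} {s1.2} {s1.3} {s2.1} {s2.2} {s3.1} {s3.2} {s3.3} {s5.1} {s5.2} {s5.3}
The normal forms differ: not equal.

not equal: they reduce to {out.1, out.3} {out.2, s1.2, s4.2, s4.3} {s1.1, s3.3} {s1.3} {s2.1, s4.1} {s2.2} {s2.3} {s3.1} {s3.2} {s5.1, s5.3} {s5.2} and {out.1} {out.2, s2.3, s4.3} {out.3, s4.1, s4.2} {s1.1} {s1.2} {s1.3} {s2.1} {s2.2} {s3.1} {s3.2} {s3.3} {s5.1} {s5.2} {s5.3}


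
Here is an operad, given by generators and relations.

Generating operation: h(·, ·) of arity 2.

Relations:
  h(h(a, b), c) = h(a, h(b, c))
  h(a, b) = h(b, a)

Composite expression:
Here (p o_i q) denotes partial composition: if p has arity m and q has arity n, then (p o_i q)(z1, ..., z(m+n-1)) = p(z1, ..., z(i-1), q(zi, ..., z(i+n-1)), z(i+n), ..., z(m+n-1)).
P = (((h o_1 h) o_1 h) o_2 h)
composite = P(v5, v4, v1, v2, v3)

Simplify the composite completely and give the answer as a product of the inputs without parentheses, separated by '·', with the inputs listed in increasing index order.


Both nesting and order wash out for h; what remains is which v's occur.
h(v4, v1) spells out as v4 · v1
h(v5, h(v4, v1)) spells out as v5 · v4 · v1
h(h(v5, h(v4, v1)), v2) spells out as v5 · v4 · v1 · v2
h(h(h(v5, h(v4, v1)), v2), v3) spells out as v5 · v4 · v1 · v2 · v3
rearranged into index order: v1 · v2 · v3 · v4 · v5

v1 · v2 · v3 · v4 · v5


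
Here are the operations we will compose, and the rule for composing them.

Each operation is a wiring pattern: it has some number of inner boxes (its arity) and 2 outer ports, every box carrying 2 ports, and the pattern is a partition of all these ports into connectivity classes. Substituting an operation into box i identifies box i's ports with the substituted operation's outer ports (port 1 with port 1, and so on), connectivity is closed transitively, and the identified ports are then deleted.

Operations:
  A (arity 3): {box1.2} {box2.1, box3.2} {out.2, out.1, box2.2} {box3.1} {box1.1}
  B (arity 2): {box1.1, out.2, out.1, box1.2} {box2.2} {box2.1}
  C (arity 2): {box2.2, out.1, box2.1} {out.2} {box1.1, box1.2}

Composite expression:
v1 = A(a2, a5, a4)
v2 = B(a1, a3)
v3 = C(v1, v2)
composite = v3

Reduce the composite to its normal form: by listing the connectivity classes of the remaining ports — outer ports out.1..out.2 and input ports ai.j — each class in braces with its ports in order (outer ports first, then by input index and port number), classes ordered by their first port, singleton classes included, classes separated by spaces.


After gluing at C, chains via deleted ports link the a-ports.
composing A on (a2, a5, a4), with out.j its own outer ports: {out.1, out.2, a5.2} {a2.1} {a2.2} {a4.1} {a4.2, a5.1}
composing B on (a1, a3), with out.j its own outer ports: {out.1, out.2, a1.1, a1.2} {a3.1} {a3.2}
composing C on (a2, a5, a4, a1, a3), with out.j its own outer ports: {out.1, a1.1, a1.2} {out.2} {a2.1} {a2.2} {a3.1} {a3.2} {a4.1} {a4.2, a5.1} {a5.2}

{out.1, a1.1, a1.2} {out.2} {a2.1} {a2.2} {a3.1} {a3.2} {a4.1} {a4.2, a5.1} {a5.2}


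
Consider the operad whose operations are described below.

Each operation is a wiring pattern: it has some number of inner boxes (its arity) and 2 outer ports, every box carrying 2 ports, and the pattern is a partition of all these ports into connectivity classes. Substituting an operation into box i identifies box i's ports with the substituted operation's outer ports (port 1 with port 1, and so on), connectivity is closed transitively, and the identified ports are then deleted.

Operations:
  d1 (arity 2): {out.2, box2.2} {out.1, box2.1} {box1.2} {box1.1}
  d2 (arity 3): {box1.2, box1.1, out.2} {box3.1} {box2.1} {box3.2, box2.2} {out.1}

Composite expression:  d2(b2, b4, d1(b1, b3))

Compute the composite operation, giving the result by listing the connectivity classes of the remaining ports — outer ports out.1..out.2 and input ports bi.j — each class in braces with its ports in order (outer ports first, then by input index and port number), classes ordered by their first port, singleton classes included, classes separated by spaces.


{out.1} {out.2, b2.1, b2.2} {b1.1} {b1.2} {b3.1} {b3.2, b4.2} {b4.1}

After gluing at d2, chains via deleted ports link the b-ports.
stage d1: inputs (b1, b3), connectivity {out.1, b3.1} {out.2, b3.2} {b1.1} {b1.2}, out.j its boundary
stage d2: inputs (b2, b4, b1, b3), connectivity {out.1} {out.2, b2.1, b2.2} {b1.1} {b1.2} {b3.1} {b3.2, b4.2} {b4.1}, out.j its boundary


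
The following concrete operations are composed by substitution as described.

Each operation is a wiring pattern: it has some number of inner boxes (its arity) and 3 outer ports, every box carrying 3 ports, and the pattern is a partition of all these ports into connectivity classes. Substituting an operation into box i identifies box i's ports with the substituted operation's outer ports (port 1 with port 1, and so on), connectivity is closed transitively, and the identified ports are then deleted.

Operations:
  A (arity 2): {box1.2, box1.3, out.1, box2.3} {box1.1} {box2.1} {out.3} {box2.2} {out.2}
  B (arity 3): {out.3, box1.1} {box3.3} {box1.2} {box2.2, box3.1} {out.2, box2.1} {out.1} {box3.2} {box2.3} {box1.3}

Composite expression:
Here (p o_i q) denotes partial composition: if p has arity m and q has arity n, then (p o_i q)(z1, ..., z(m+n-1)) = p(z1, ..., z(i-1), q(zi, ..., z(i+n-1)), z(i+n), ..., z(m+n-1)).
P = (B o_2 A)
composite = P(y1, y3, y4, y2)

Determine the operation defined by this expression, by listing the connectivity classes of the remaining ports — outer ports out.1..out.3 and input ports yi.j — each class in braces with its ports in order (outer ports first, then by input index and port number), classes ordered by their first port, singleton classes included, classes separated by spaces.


{out.1} {out.2, y3.2, y3.3, y4.3} {out.3, y1.1} {y1.2} {y1.3} {y2.1} {y2.2} {y2.3} {y3.1} {y4.1} {y4.2}

Two ports join when wires chain via B-identified ports.
A over (y3, y4) gives {out.1, y3.2, y3.3, y4.3} {out.2} {out.3} {y3.1} {y4.1} {y4.2}, out.j being that stage's outer ports
B over (y1, y3, y4, y2) gives {out.1} {out.2, y3.2, y3.3, y4.3} {out.3, y1.1} {y1.2} {y1.3} {y2.1} {y2.2} {y2.3} {y3.1} {y4.1} {y4.2}, out.j being that stage's outer ports


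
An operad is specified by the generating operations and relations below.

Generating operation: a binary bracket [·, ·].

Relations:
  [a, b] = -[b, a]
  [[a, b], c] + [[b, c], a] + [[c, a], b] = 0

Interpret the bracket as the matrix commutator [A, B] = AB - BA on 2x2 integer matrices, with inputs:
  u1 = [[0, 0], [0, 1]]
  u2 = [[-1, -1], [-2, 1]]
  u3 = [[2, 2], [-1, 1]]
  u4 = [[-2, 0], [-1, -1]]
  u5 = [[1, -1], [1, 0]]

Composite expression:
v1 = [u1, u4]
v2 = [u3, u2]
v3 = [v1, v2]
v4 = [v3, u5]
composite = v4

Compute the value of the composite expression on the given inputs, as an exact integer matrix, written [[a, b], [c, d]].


[[10, -6], [4, -10]]


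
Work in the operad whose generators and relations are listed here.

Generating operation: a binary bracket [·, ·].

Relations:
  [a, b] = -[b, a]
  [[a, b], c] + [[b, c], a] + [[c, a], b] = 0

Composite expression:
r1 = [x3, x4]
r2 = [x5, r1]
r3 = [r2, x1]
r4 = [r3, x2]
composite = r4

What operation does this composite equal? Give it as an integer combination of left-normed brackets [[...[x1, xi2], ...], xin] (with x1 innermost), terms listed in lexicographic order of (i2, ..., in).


[[[[x1, x3], x4], x5], x2] - [[[[x1, x4], x3], x5], x2] - [[[[x1, x5], x3], x4], x2] + [[[[x1, x5], x4], x3], x2]

In the tensor algebra, words opening x1 carry the x1-anchored form.
Composite bracket: [[[x5, [x3, x4]], x1], x2]
Under [a, b] = ab - ba we get 16 signed associative words (2^4 = 16).
Keep just the words that open with x1:
  the word x1x3x4x5x2 carries sign +1 and contributes +[[[[x1, x3], x4], x5], x2]
  the word x1x4x3x5x2 carries sign -1 and contributes -[[[[x1, x4], x3], x5], x2]
  the word x1x5x3x4x2 carries sign -1 and contributes -[[[[x1, x5], x3], x4], x2]
  the word x1x5x4x3x2 carries sign +1 and contributes +[[[[x1, x5], x4], x3], x2]


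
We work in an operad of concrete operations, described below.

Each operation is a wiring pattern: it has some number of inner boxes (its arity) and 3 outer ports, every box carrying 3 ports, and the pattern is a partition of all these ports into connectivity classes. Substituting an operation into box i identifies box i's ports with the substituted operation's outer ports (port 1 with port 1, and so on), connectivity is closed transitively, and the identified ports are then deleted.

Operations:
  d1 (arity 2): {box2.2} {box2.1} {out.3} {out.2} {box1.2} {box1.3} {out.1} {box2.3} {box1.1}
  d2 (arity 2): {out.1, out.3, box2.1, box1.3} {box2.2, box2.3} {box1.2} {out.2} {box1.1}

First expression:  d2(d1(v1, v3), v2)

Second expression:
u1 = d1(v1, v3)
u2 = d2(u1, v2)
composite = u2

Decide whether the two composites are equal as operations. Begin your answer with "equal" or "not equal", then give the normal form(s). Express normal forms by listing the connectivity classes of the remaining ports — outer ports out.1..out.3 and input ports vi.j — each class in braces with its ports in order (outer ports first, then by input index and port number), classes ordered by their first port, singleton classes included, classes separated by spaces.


equal; both compose to {out.1, out.3, v2.1} {out.2} {v1.1} {v1.2} {v1.3} {v2.2, v2.3} {v3.1} {v3.2} {v3.3}

Normal form of the first expression: {out.1, out.3, v2.1} {out.2} {v1.1} {v1.2} {v1.3} {v2.2, v2.3} {v3.1} {v3.2} {v3.3}
Normal form of the second expression: {out.1, out.3, v2.1} {out.2} {v1.1} {v1.2} {v1.3} {v2.2, v2.3} {v3.1} {v3.2} {v3.3}
Identical normal forms: equal.


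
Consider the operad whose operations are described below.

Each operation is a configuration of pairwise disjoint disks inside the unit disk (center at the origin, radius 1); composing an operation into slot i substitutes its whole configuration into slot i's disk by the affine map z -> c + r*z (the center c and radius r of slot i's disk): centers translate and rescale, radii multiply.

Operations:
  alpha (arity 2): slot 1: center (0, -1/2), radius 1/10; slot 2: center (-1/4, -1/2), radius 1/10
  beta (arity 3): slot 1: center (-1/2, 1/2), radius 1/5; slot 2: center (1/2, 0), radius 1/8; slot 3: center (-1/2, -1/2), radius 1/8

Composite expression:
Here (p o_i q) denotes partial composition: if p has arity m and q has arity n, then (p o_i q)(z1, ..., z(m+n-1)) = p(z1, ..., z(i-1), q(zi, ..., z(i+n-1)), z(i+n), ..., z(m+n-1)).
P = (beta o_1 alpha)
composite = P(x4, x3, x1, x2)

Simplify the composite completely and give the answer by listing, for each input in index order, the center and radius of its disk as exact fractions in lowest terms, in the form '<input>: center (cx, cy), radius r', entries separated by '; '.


x1: center (1/2, 0), radius 1/8; x2: center (-1/2, -1/2), radius 1/8; x3: center (-11/20, 2/5), radius 1/50; x4: center (-1/2, 2/5), radius 1/50

Affine substitution under beta: radii multiply and x-centers shift.
input x4: composing its 2 substitution steps yields center (-1/2, 2/5), radius 1/50
input x3: composing its 2 substitution steps yields center (-11/20, 2/5), radius 1/50
input x1: composing its 1 substitution step yields center (1/2, 0), radius 1/8
input x2: composing its 1 substitution step yields center (-1/2, -1/2), radius 1/8


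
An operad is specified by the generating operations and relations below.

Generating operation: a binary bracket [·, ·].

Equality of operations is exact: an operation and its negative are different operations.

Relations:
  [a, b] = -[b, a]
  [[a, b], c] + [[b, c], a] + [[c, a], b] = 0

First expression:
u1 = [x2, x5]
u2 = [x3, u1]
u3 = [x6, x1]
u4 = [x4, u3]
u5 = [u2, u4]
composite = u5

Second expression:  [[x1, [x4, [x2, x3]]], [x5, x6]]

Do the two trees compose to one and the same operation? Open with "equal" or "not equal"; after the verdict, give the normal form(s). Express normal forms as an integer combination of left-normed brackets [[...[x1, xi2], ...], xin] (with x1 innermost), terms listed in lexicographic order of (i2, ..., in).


The first composite normalizes to [[[[[x1, x6], x4], x2], x5], x3] - [[[[[x1, x6], x4], x3], x2], x5] + [[[[[x1, x6], x4], x3], x5], x2] - [[[[[x1, x6], x4], x5], x2], x3]
The second composite normalizes to -[[[[[x1, x2], x3], x4], x5], x6] + [[[[[x1, x2], x3], x4], x6], x5] + [[[[[x1, x3], x2], x4], x5], x6] - [[[[[x1, x3], x2], x4], x6], x5] + [[[[[x1, x4], x2], x3], x5], x6] - [[[[[x1, x4], x2], x3], x6], x5] - [[[[[x1, x4], x3], x2], x5], x6] + [[[[[x1, x4], x3], x2], x6], x5]
The forms do not match — not equal.

not equal; first: [[[[[x1, x6], x4], x2], x5], x3] - [[[[[x1, x6], x4], x3], x2], x5] + [[[[[x1, x6], x4], x3], x5], x2] - [[[[[x1, x6], x4], x5], x2], x3]; second: -[[[[[x1, x2], x3], x4], x5], x6] + [[[[[x1, x2], x3], x4], x6], x5] + [[[[[x1, x3], x2], x4], x5], x6] - [[[[[x1, x3], x2], x4], x6], x5] + [[[[[x1, x4], x2], x3], x5], x6] - [[[[[x1, x4], x2], x3], x6], x5] - [[[[[x1, x4], x3], x2], x5], x6] + [[[[[x1, x4], x3], x2], x6], x5]


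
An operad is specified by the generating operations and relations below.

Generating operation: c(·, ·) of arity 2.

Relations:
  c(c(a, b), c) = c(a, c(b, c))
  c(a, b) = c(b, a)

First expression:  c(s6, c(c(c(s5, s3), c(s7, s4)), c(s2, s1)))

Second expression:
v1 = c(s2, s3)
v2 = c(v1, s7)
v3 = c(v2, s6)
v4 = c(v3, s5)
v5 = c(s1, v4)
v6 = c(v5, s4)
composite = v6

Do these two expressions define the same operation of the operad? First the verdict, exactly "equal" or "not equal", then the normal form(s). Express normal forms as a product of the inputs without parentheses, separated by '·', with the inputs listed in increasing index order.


equal: each reduces to s1 · s2 · s3 · s4 · s5 · s6 · s7

In normal form, the first expression is s1 · s2 · s3 · s4 · s5 · s6 · s7
In normal form, the second expression is s1 · s2 · s3 · s4 · s5 · s6 · s7
Identical normal forms: equal.


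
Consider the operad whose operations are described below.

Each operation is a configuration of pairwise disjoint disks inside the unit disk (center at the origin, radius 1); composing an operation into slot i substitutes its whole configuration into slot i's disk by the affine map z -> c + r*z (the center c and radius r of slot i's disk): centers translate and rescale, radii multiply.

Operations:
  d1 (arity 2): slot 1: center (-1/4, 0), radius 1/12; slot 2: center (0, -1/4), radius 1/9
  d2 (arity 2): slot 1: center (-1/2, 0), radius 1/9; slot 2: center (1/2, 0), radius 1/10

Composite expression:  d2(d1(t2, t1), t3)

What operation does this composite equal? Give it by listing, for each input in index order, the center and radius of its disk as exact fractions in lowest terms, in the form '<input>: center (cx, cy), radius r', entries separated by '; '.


Each t-disk chains the slot maps above it in d2; radii multiply.
for t2, the 2-step affine chain lands on center (-19/36, 0), radius 1/108
for t1, the 2-step affine chain lands on center (-1/2, -1/36), radius 1/81
for t3, the 1-step affine chain lands on center (1/2, 0), radius 1/10

t1: center (-1/2, -1/36), radius 1/81; t2: center (-19/36, 0), radius 1/108; t3: center (1/2, 0), radius 1/10


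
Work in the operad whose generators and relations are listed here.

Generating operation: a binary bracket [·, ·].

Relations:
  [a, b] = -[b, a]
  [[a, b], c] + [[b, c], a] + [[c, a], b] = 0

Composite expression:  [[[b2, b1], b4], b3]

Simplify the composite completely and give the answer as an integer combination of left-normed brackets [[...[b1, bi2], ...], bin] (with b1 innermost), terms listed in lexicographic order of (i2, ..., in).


-[[[b1, b2], b4], b3]


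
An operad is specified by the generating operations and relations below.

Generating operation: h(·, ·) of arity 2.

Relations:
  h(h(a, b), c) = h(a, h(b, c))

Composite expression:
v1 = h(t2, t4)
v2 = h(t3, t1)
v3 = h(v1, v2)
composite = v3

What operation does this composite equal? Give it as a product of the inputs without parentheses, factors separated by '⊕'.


t2 ⊕ t4 ⊕ t3 ⊕ t1

Under associativity of h, the answer is the t's in reading order.
h(t2, t4) flattens to t2 ⊕ t4
h(t3, t1) flattens to t3 ⊕ t1
h(h(t2, t4), h(t3, t1)) flattens to t2 ⊕ t4 ⊕ t3 ⊕ t1


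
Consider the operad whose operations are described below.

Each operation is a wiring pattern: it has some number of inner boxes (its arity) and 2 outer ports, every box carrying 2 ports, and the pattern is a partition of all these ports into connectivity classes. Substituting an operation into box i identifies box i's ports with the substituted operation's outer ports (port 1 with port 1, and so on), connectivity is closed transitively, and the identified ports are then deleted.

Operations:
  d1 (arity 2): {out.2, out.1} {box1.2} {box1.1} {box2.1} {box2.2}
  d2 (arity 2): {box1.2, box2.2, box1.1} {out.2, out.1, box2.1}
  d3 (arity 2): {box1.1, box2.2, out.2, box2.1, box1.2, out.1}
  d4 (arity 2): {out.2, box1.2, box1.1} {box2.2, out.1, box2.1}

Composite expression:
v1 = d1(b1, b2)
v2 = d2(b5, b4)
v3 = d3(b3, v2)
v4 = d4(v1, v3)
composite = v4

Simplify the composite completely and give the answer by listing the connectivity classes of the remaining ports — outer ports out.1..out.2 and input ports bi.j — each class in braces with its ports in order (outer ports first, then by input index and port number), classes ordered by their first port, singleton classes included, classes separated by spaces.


Reachability decides: close wires over d4-identified ports.
the subtree at d1 composes to {out.1, out.2} {b1.1} {b1.2} {b2.1} {b2.2} on (b1, b2); out.j = own outer ports
the subtree at d2 composes to {out.1, out.2, b4.1} {b4.2, b5.1, b5.2} on (b5, b4); out.j = own outer ports
the subtree at d3 composes to {out.1, out.2, b3.1, b3.2, b4.1} {b4.2, b5.1, b5.2} on (b3, b5, b4); out.j = own outer ports
the subtree at d4 composes to {out.1, b3.1, b3.2, b4.1} {out.2} {b1.1} {b1.2} {b2.1} {b2.2} {b4.2, b5.1, b5.2} on (b1, b2, b3, b5, b4); out.j = own outer ports

{out.1, b3.1, b3.2, b4.1} {out.2} {b1.1} {b1.2} {b2.1} {b2.2} {b4.2, b5.1, b5.2}


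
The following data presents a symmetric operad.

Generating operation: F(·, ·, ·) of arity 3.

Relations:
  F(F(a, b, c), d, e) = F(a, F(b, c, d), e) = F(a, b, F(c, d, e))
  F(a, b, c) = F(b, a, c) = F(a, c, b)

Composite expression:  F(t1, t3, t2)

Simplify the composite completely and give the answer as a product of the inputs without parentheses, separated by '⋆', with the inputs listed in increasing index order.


t1 ⋆ t2 ⋆ t3

Reordering under F is free, so list the t-inputs canonically.
F(t1, t3, t2) collapses to t1 ⋆ t3 ⋆ t2
commutativity sorts the factors: t1 ⋆ t2 ⋆ t3
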